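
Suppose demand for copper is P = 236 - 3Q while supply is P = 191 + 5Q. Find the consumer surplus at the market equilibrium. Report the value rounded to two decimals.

Set 236 - 3Q = 191 + 5Q, which gives 45 = 8Q, so Q* = 5.625 and P* = 236 - 3(5.625) = 219.125.
CS is the area between the demand curve and P* from 0 to Q*: (1/2)(5.625)(16.875) = 47.4609.

47.46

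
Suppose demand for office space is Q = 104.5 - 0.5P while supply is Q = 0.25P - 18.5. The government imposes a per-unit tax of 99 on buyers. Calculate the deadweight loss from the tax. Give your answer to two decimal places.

Rewriting demand in inverse form: P = 209 - 2Q.
Rewriting supply in inverse form: P = 74 + 4Q.
Without the tax, 209 - 2Q = 74 + 4Q so Q* = 22.5 and P* = 164.
A tax on buyers shifts demand down by 99: (209 - 99) - 2Q = 74 + 4Q, so Q_t = 6. Buyers pay P_b = 197; sellers receive P_s = P_b - 99 = 98.
The welfare triangle lost has base Q* - Q_t = 16.5 and height t = 99, so DWL = (1/2)(16.5)(99) = 816.75.

816.75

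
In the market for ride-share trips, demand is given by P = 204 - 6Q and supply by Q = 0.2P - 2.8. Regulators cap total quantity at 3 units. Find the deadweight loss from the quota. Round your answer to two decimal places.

1120.41

Rewriting supply in inverse form: P = 14 + 5Q.
Without the quota, 204 - 6Q = 14 + 5Q gives Q* = 17.2727.
At Q = 3 the demand price is 204 - 6(3) = 186 and the supply price is 14 + 5(3) = 29.
Deadweight loss is the triangle between the curves from 3 to 17.2727: (1/2)(186 - 29)(17.2727 - 3) = 1120.4091.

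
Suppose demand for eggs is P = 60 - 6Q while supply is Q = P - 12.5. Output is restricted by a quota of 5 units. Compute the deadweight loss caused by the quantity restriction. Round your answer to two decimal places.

11.16

Rewriting supply in inverse form: P = 12.5 + Q.
Unrestricted equilibrium: Q* = (60 - 12.5)/(6 + 1) = 6.7857.
At Q = 5 the demand price is 60 - 6(5) = 30 and the supply price is 12.5 + (5) = 17.5.
DWL = (1/2)(gap between curves at 5) x (Q* - 5) = (1/2)(12.5)(1.7857) = 11.1607.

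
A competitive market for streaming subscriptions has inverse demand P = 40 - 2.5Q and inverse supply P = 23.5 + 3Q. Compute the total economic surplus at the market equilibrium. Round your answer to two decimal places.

24.75

Set 40 - 2.5Q = 23.5 + 3Q, which gives 16.5 = 5.5Q, so Q* = 3 and P* = 40 - 2.5(3) = 32.5.
Total surplus is the full triangle between the curves from 0 to Q*: (1/2)(3)(40 - 23.5) = 24.75.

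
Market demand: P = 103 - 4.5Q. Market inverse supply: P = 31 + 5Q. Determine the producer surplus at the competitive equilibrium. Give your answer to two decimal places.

143.60

Setting demand equal to supply, 72 = 9.5Q, so Q* = 7.5789 and P* = 68.8947.
Producer surplus is the triangle above supply below P*: (1/2)(7.5789)(68.8947 - 31) = (1/2)(7.5789)(37.8947) = 143.6011.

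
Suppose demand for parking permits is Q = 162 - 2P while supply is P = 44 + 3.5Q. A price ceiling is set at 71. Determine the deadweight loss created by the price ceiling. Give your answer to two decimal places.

Rewriting demand in inverse form: P = 81 - 0.5Q.
Free-market equilibrium: 81 - 0.5Q = 44 + 3.5Q gives Q* = 9.25, P* = 76.375.
At P = 71, sellers supply (71 - 44)/3.5 = 7.7143 while buyers want more, so the quantity traded is 7.7143 at price 71.
At Q = 7.7143 the demand price is 77.1429 and the supply price is 71. Deadweight loss is the triangle between the curves from 7.7143 to 9.25: (1/2)(77.1429 - 71)(9.25 - 7.7143) = 4.7168.

4.72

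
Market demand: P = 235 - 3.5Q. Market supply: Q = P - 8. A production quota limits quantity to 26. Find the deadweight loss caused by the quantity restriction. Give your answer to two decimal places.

Rewriting supply in inverse form: P = 8 + Q.
Unrestricted equilibrium: Q* = (235 - 8)/(3.5 + 1) = 50.4444.
At Q = 26 the demand price is 235 - 3.5(26) = 144 and the supply price is 8 + (26) = 34.
Deadweight loss is the triangle between the curves from 26 to 50.4444: (1/2)(144 - 34)(50.4444 - 26) = 1344.4444.

1344.44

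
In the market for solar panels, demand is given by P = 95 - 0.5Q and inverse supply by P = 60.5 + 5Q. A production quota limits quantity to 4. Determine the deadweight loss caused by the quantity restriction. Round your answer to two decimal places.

Without the quota, 95 - 0.5Q = 60.5 + 5Q gives Q* = 6.2727.
At Q = 4 the demand price is 95 - 0.5(4) = 93 and the supply price is 60.5 + 5(4) = 80.5.
Deadweight loss is the triangle between the curves from 4 to 6.2727: (1/2)(93 - 80.5)(6.2727 - 4) = 14.2045.

14.20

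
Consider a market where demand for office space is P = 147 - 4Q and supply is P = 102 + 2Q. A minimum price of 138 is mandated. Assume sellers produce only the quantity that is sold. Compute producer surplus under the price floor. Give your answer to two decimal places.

Free-market equilibrium: 147 - 4Q = 102 + 2Q gives Q* = 7.5, P* = 117.
At P = 138, buyers demand (147 - 138)/4 = 2.25 while sellers would supply more, so the quantity traded is 2.25 at price 138.
The supply price at Q = 2.25 is 106.5. PS is the trapezoid between 138 and supply over [0, 2.25]: (1/2)[(138 - 102) + (138 - 106.5)](2.25) = 75.9375.

75.94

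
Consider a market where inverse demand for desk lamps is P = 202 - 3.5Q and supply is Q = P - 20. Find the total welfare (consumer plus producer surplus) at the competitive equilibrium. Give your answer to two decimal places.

3680.44

Rewriting supply in inverse form: P = 20 + Q.
Setting demand equal to supply, 182 = 4.5Q, so Q* = 40.4444 and P* = 60.4444.
CS = (1/2)(40.4444)(141.5556) = 2862.5679 and PS = (1/2)(40.4444)(40.4444) = 817.8765, so total surplus = 3680.4444.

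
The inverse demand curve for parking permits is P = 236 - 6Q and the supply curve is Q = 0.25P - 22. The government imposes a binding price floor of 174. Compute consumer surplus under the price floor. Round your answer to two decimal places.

320.33

Rewriting supply in inverse form: P = 88 + 4Q.
Free-market equilibrium: 236 - 6Q = 88 + 4Q gives Q* = 14.8, P* = 147.2.
At the floor price 174, quantity demanded is (236 - 174)/6 = 10.3333; demand is the short side, so Q = 10.3333 trades at P = 174.
CS is the triangle under demand above 174: (1/2)(10.3333)(236 - 174) = 320.3333.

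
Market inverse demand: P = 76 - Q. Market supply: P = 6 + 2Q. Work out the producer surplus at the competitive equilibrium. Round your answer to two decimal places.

Equilibrium: 76 - Q = 6 + 2Q, so Q* = 23.3333 and P* = 52.6667.
PS is the area between P* and the supply curve from 0 to Q*: (1/2)(23.3333)(46.6667) = 544.4444.

544.44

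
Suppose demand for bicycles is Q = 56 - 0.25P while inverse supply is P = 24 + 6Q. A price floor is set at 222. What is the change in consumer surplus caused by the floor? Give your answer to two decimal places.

Rewriting demand in inverse form: P = 224 - 4Q.
Without the control, 224 - 4Q = 24 + 6Q so Q* = 20 and P* = 144.
At P = 222, buyers demand (224 - 222)/4 = 0.5 while sellers would supply more, so the quantity traded is 0.5 at price 222.
CS goes from (1/2)(20)(80) = 800 to 0.5 (computed as (224 - 222)(0.5) - (1/2)(4)(0.5)^2), a change of -799.5.

-799.50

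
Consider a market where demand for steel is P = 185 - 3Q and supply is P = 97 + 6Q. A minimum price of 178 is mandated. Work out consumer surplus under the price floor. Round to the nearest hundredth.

Free-market equilibrium: 185 - 3Q = 97 + 6Q gives Q* = 9.7778, P* = 155.6667.
At the floor price 178, quantity demanded is (185 - 178)/3 = 2.3333; demand is the short side, so Q = 2.3333 trades at P = 178.
CS is the triangle under demand above 178: (1/2)(2.3333)(185 - 178) = 8.1667.

8.17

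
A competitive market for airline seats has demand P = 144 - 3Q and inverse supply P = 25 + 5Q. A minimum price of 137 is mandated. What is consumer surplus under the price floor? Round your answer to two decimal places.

Without the control, 144 - 3Q = 25 + 5Q so Q* = 14.875 and P* = 99.375.
At the floor price 137, quantity demanded is (144 - 137)/3 = 2.3333; demand is the short side, so Q = 2.3333 trades at P = 137.
CS is the triangle under demand above 137: (1/2)(2.3333)(144 - 137) = 8.1667.

8.17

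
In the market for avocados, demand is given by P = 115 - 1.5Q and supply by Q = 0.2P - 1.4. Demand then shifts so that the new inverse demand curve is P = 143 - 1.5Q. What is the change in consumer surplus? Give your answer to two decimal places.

Rewriting supply in inverse form: P = 7 + 5Q.
Initial equilibrium: Q_0 = 16.6154, P_0 = 90.0769; CS_0 = (1/2)(16.6154)(24.9231) = 207.0533, PS_0 = (1/2)(16.6154)(83.0769) = 690.1775.
New equilibrium: 143 - 1.5Q = 7 + 5Q gives Q_1 = 20.9231, P_1 = 111.6154; CS_1 = 328.3314, PS_1 = 1094.4379.
Change in consumer surplus = 328.3314 - 207.0533 = 121.2781.

121.28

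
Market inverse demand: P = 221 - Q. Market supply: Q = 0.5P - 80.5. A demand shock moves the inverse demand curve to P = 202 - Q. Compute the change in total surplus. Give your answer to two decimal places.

Rewriting supply in inverse form: P = 161 + 2Q.
Initial equilibrium: Q_0 = 20, P_0 = 201; CS_0 = (1/2)(20)(20) = 200, PS_0 = (1/2)(20)(40) = 400.
New equilibrium: 202 - Q = 161 + 2Q gives Q_1 = 13.6667, P_1 = 188.3333; CS_1 = 93.3889, PS_1 = 186.7778.
Change in total surplus = (93.3889 + 186.7778) - (200 + 400) = -319.8333.

-319.83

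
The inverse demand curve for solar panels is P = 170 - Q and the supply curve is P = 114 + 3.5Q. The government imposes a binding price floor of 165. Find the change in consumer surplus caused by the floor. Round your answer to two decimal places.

Free-market equilibrium: 170 - Q = 114 + 3.5Q gives Q* = 12.4444, P* = 157.5556.
At P = 165, buyers demand (170 - 165)/1 = 5 while sellers would supply more, so the quantity traded is 5 at price 165.
CS goes from (1/2)(12.4444)(12.4444) = 77.4321 to 12.5 (computed as (170 - 165)(5) - (1/2)(1)(5)^2), a change of -64.9321.

-64.93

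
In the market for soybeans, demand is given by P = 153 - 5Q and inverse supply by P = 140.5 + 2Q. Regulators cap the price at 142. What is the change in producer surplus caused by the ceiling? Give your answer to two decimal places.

Without the control, 153 - 5Q = 140.5 + 2Q so Q* = 1.7857 and P* = 144.0714.
At the ceiling price 142, quantity supplied is (142 - 140.5)/2 = 0.75; supply is the short side, so Q = 0.75 trades at P = 142.
PS goes from (1/2)(1.7857)(3.5714) = 3.1888 to 0.5625 (computed as (142 - 140.5)(0.75) - (1/2)(2)(0.75)^2), a change of -2.6263.

-2.63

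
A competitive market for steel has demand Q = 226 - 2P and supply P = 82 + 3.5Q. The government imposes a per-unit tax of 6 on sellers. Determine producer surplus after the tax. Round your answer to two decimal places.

68.36

Rewriting demand in inverse form: P = 113 - 0.5Q.
Without the tax, 113 - 0.5Q = 82 + 3.5Q so Q* = 7.75 and P* = 109.125.
With the tax, sellers need 6 more per unit: 113 - 0.5Q = 82 + 3.5Q + 6, so Q_t = 6.25. Buyers pay P_b = 109.875; sellers receive P_s = P_b - 6 = 103.875.
Producer surplus is the triangle above supply below P_s: (1/2)(6.25)(103.875 - 82) = 68.3594.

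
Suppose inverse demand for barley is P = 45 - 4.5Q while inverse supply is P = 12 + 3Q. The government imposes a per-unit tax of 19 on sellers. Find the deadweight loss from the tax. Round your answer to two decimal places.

Pre-tax equilibrium: 45 - 4.5Q = 12 + 3Q gives Q* = 4.4, P* = 25.2.
A tax on sellers shifts supply up by 19: 45 - 4.5Q = 12 + 3Q + 19, so Q_t = 1.8667. Buyers pay P_b = 36.6; sellers receive P_s = P_b - 19 = 17.6.
The welfare triangle lost has base Q* - Q_t = 2.5333 and height t = 19, so DWL = (1/2)(2.5333)(19) = 24.0667.

24.07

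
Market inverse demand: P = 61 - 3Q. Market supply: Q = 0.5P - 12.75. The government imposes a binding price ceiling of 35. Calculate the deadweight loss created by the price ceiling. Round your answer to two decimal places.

Rewriting supply in inverse form: P = 25.5 + 2Q.
Free-market equilibrium: 61 - 3Q = 25.5 + 2Q gives Q* = 7.1, P* = 39.7.
At the ceiling price 35, quantity supplied is (35 - 25.5)/2 = 4.75; supply is the short side, so Q = 4.75 trades at P = 35.
The lost-trades triangle has base Q* - 4.75 = 2.35 and height equal to the gap between the curves at Q = 4.75, which is 46.75 - 35 = 11.75. DWL = (1/2)(2.35)(11.75) = 13.8063.

13.81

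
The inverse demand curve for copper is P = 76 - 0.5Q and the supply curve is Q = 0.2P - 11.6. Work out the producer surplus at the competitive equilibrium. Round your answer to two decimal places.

26.78

Rewriting supply in inverse form: P = 58 + 5Q.
Equilibrium: 76 - 0.5Q = 58 + 5Q, so Q* = 3.2727 and P* = 74.3636.
Producer surplus is the triangle above supply below P*: (1/2)(3.2727)(74.3636 - 58) = (1/2)(3.2727)(16.3636) = 26.7769.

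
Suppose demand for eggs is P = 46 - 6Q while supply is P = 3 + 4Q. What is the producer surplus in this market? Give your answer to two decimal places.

36.98

Set 46 - 6Q = 3 + 4Q, which gives 43 = 10Q, so Q* = 4.3 and P* = 46 - 6(4.3) = 20.2.
The supply curve's price intercept is 3, so PS = (1/2)(Q*)(P* - 3) = (1/2)(4.3)(17.2) = 36.98.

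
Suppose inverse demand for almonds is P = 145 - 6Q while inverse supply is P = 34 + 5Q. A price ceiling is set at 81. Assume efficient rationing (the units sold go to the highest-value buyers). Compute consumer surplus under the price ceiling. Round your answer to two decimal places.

Without the control, 145 - 6Q = 34 + 5Q so Q* = 10.0909 and P* = 84.4545.
At the ceiling price 81, quantity supplied is (81 - 34)/5 = 9.4; supply is the short side, so Q = 9.4 trades at P = 81.
The demand price at Q = 9.4 is 88.6. CS is the trapezoid between demand and 81 over [0, 9.4]: (1/2)[(145 - 81) + (88.6 - 81)](9.4) = 336.52.

336.52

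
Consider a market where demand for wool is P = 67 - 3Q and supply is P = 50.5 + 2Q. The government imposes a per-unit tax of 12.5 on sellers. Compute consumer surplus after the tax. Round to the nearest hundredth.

Pre-tax equilibrium: 67 - 3Q = 50.5 + 2Q gives Q* = 3.3, P* = 57.1.
With the tax, sellers need 12.5 more per unit: 67 - 3Q = 50.5 + 2Q + 12.5, so Q_t = 0.8. Buyers pay P_b = 64.6; sellers receive P_s = P_b - 12.5 = 52.1.
Consumer surplus is the triangle under demand above P_b: (1/2)(0.8)(67 - 64.6) = 0.96.

0.96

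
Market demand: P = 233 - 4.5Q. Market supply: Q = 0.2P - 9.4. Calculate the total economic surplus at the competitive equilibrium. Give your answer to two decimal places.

1820.84

Rewriting supply in inverse form: P = 47 + 5Q.
Setting demand equal to supply, 186 = 9.5Q, so Q* = 19.5789 and P* = 144.8947.
CS = (1/2)(19.5789)(88.1053) = 862.5042 and PS = (1/2)(19.5789)(97.8947) = 958.338, so total surplus = 1820.8421.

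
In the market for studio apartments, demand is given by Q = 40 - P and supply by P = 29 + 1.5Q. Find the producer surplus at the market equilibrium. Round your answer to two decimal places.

14.52

Rewriting demand in inverse form: P = 40 - Q.
Setting demand equal to supply, 11 = 2.5Q, so Q* = 4.4 and P* = 35.6.
PS is the area between P* and the supply curve from 0 to Q*: (1/2)(4.4)(6.6) = 14.52.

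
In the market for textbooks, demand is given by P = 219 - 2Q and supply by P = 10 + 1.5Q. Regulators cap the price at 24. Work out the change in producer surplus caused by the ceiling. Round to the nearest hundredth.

-2609.01

Free-market equilibrium: 219 - 2Q = 10 + 1.5Q gives Q* = 59.7143, P* = 99.5714.
At P = 24, sellers supply (24 - 10)/1.5 = 9.3333 while buyers want more, so the quantity traded is 9.3333 at price 24.
PS goes from (1/2)(59.7143)(89.5714) = 2674.3469 to 65.3333 (computed as (24 - 10)(9.3333) - (1/2)(1.5)(9.3333)^2), a change of -2609.0136.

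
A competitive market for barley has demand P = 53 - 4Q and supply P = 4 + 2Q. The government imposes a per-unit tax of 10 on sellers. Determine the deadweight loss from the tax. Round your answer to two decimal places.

Pre-tax equilibrium: 53 - 4Q = 4 + 2Q gives Q* = 8.1667, P* = 20.3333.
With the tax, sellers need 10 more per unit: 53 - 4Q = 4 + 2Q + 10, so Q_t = 6.5. Buyers pay P_b = 27; sellers receive P_s = P_b - 10 = 17.
Deadweight loss is the triangle between the curves from Q_t to Q*: (1/2)(8.1667 - 6.5)(10) = 8.3333.

8.33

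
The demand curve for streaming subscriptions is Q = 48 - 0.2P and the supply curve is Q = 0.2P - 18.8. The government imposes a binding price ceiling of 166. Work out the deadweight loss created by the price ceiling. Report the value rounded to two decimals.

Rewriting demand in inverse form: P = 240 - 5Q.
Rewriting supply in inverse form: P = 94 + 5Q.
Free-market equilibrium: 240 - 5Q = 94 + 5Q gives Q* = 14.6, P* = 167.
At the ceiling price 166, quantity supplied is (166 - 94)/5 = 14.4; supply is the short side, so Q = 14.4 trades at P = 166.
At Q = 14.4 the demand price is 168 and the supply price is 166. Deadweight loss is the triangle between the curves from 14.4 to 14.6: (1/2)(168 - 166)(14.6 - 14.4) = 0.2.

0.20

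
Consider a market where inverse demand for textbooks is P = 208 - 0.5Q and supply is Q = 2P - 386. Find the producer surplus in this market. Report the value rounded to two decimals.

56.25

Rewriting supply in inverse form: P = 193 + 0.5Q.
Equilibrium: 208 - 0.5Q = 193 + 0.5Q, so Q* = 15 and P* = 200.5.
The supply curve's price intercept is 193, so PS = (1/2)(Q*)(P* - 193) = (1/2)(15)(7.5) = 56.25.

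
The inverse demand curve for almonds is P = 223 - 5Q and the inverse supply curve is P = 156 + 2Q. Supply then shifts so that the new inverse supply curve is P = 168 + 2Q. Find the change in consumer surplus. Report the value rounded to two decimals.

-74.69

Initial equilibrium: Q_0 = 9.5714, P_0 = 175.1429; CS_0 = (1/2)(9.5714)(47.8571) = 229.0306, PS_0 = (1/2)(9.5714)(19.1429) = 91.6122.
New equilibrium: 223 - 5Q = 168 + 2Q gives Q_1 = 7.8571, P_1 = 183.7143; CS_1 = 154.3367, PS_1 = 61.7347.
Change in consumer surplus = 154.3367 - 229.0306 = -74.6939.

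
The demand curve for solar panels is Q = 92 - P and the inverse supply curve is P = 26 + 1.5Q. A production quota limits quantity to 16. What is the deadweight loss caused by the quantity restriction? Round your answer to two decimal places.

135.20

Rewriting demand in inverse form: P = 92 - Q.
Unrestricted equilibrium: Q* = (92 - 26)/(1 + 1.5) = 26.4.
At Q = 16 the demand price is 92 - (16) = 76 and the supply price is 26 + 1.5(16) = 50.
DWL = (1/2)(gap between curves at 16) x (Q* - 16) = (1/2)(26)(10.4) = 135.2.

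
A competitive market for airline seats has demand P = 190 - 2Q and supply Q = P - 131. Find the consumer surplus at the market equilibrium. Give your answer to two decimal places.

Rewriting supply in inverse form: P = 131 + Q.
Set 190 - 2Q = 131 + Q, which gives 59 = 3Q, so Q* = 19.6667 and P* = 190 - 2(19.6667) = 150.6667.
CS is the area between the demand curve and P* from 0 to Q*: (1/2)(19.6667)(39.3333) = 386.7778.

386.78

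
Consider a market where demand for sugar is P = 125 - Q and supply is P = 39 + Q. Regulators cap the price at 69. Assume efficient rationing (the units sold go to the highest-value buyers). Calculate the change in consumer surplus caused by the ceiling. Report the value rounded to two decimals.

Free-market equilibrium: 125 - Q = 39 + Q gives Q* = 43, P* = 82.
At P = 69, sellers supply (69 - 39)/1 = 30 while buyers want more, so the quantity traded is 30 at price 69.
CS goes from (1/2)(43)(43) = 924.5 to 1230 (computed as (125 - 69)(30) - (1/2)(1)(30)^2), a change of 305.5.

305.50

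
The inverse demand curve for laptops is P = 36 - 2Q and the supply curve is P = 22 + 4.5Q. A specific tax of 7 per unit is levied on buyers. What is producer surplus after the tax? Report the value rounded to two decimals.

2.61

Pre-tax equilibrium: 36 - 2Q = 22 + 4.5Q gives Q* = 2.1538, P* = 31.6923.
With the tax, buyers' net willingness to pay falls by 7: (36 - 7) - 2Q = 22 + 4.5Q, so Q_t = 1.0769. Buyers pay P_b = 33.8462; sellers receive P_s = P_b - 7 = 26.8462.
PS = (1/2)(Q_t)(P_s - 22) = (1/2)(1.0769)(4.8462) = 2.6095.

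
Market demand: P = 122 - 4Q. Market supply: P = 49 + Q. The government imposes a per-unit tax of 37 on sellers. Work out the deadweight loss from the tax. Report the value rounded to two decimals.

136.90

Without the tax, 122 - 4Q = 49 + Q so Q* = 14.6 and P* = 63.6.
With the tax, sellers need 37 more per unit: 122 - 4Q = 49 + Q + 37, so Q_t = 7.2. Buyers pay P_b = 93.2; sellers receive P_s = P_b - 37 = 56.2.
The welfare triangle lost has base Q* - Q_t = 7.4 and height t = 37, so DWL = (1/2)(7.4)(37) = 136.9.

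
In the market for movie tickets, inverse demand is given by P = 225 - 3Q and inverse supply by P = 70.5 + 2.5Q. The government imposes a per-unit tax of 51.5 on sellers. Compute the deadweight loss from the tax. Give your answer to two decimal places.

Pre-tax equilibrium: 225 - 3Q = 70.5 + 2.5Q gives Q* = 28.0909, P* = 140.7273.
With the tax, sellers need 51.5 more per unit: 225 - 3Q = 70.5 + 2.5Q + 51.5, so Q_t = 18.7273. Buyers pay P_b = 168.8182; sellers receive P_s = P_b - 51.5 = 117.3182.
Deadweight loss is the triangle between the curves from Q_t to Q*: (1/2)(28.0909 - 18.7273)(51.5) = 241.1136.

241.11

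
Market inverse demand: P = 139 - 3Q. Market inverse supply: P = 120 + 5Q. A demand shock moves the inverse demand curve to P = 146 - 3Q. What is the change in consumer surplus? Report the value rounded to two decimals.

Initial equilibrium: Q_0 = 2.375, P_0 = 131.875; CS_0 = (1/2)(2.375)(7.125) = 8.4609, PS_0 = (1/2)(2.375)(11.875) = 14.1016.
New equilibrium: 146 - 3Q = 120 + 5Q gives Q_1 = 3.25, P_1 = 136.25; CS_1 = 15.8438, PS_1 = 26.4062.
Change in consumer surplus = 15.8438 - 8.4609 = 7.3828.

7.38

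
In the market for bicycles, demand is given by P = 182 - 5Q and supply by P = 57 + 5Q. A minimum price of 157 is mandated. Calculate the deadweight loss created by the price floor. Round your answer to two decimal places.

Without the control, 182 - 5Q = 57 + 5Q so Q* = 12.5 and P* = 119.5.
At the floor price 157, quantity demanded is (182 - 157)/5 = 5; demand is the short side, so Q = 5 trades at P = 157.
At Q = 5 the demand price is 157 and the supply price is 82. Deadweight loss is the triangle between the curves from 5 to 12.5: (1/2)(157 - 82)(12.5 - 5) = 281.25.

281.25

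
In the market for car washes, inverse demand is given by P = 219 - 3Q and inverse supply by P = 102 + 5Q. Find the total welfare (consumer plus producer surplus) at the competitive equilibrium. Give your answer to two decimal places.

Equilibrium: 219 - 3Q = 102 + 5Q, so Q* = 14.625 and P* = 175.125.
Total surplus is the full triangle between the curves from 0 to Q*: (1/2)(14.625)(219 - 102) = 855.5625.

855.56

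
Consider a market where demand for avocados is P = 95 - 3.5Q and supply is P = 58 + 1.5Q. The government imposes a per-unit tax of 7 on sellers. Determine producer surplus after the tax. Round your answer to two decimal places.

27.00

Without the tax, 95 - 3.5Q = 58 + 1.5Q so Q* = 7.4 and P* = 69.1.
With the tax, sellers need 7 more per unit: 95 - 3.5Q = 58 + 1.5Q + 7, so Q_t = 6. Buyers pay P_b = 74; sellers receive P_s = P_b - 7 = 67.
Producer surplus is the triangle above supply below P_s: (1/2)(6)(67 - 58) = 27.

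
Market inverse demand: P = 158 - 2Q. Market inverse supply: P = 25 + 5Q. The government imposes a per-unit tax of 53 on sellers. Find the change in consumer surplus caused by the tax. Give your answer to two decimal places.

-230.39

Without the tax, 158 - 2Q = 25 + 5Q so Q* = 19 and P* = 120.
A tax on sellers shifts supply up by 53: 158 - 2Q = 25 + 5Q + 53, so Q_t = 11.4286. Buyers pay P_b = 135.1429; sellers receive P_s = P_b - 53 = 82.1429.
Consumers lose the trapezoid between P* and P_b out to Q_t plus the triangle from Q_t to Q*: change in CS = 130.6122 - 361 = -230.3878.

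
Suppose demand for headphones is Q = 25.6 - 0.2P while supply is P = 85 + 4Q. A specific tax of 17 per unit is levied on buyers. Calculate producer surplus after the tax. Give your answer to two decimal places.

16.69

Rewriting demand in inverse form: P = 128 - 5Q.
Pre-tax equilibrium: 128 - 5Q = 85 + 4Q gives Q* = 4.7778, P* = 104.1111.
With the tax, buyers' net willingness to pay falls by 17: (128 - 17) - 5Q = 85 + 4Q, so Q_t = 2.8889. Buyers pay P_b = 113.5556; sellers receive P_s = P_b - 17 = 96.5556.
PS = (1/2)(Q_t)(P_s - 85) = (1/2)(2.8889)(11.5556) = 16.6914.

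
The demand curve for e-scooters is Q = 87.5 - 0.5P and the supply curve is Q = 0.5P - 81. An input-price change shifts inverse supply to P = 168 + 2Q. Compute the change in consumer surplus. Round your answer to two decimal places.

-7.50

Rewriting demand in inverse form: P = 175 - 2Q.
Rewriting supply in inverse form: P = 162 + 2Q.
Initial equilibrium: Q_0 = 3.25, P_0 = 168.5; CS_0 = (1/2)(3.25)(6.5) = 10.5625, PS_0 = (1/2)(3.25)(6.5) = 10.5625.
New equilibrium: 175 - 2Q = 168 + 2Q gives Q_1 = 1.75, P_1 = 171.5; CS_1 = 3.0625, PS_1 = 3.0625.
Change in consumer surplus = 3.0625 - 10.5625 = -7.5.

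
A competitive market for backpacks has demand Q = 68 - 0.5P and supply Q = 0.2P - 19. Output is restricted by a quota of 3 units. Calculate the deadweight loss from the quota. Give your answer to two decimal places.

Rewriting demand in inverse form: P = 136 - 2Q.
Rewriting supply in inverse form: P = 95 + 5Q.
Without the quota, 136 - 2Q = 95 + 5Q gives Q* = 5.8571.
At Q = 3 the demand price is 136 - 2(3) = 130 and the supply price is 95 + 5(3) = 110.
DWL = (1/2)(gap between curves at 3) x (Q* - 3) = (1/2)(20)(2.8571) = 28.5714.

28.57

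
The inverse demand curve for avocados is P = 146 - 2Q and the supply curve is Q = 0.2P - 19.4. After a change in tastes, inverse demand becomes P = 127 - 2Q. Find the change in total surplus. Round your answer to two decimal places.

Rewriting supply in inverse form: P = 97 + 5Q.
Initial equilibrium: Q_0 = 7, P_0 = 132; CS_0 = (1/2)(7)(14) = 49, PS_0 = (1/2)(7)(35) = 122.5.
New equilibrium: 127 - 2Q = 97 + 5Q gives Q_1 = 4.2857, P_1 = 118.4286; CS_1 = 18.3673, PS_1 = 45.9184.
Change in total surplus = (18.3673 + 45.9184) - (49 + 122.5) = -107.2143.

-107.21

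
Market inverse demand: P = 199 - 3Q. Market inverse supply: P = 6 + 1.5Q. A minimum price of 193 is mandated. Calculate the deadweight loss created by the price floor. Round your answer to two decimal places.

Free-market equilibrium: 199 - 3Q = 6 + 1.5Q gives Q* = 42.8889, P* = 70.3333.
At the floor price 193, quantity demanded is (199 - 193)/3 = 2; demand is the short side, so Q = 2 trades at P = 193.
At Q = 2 the demand price is 193 and the supply price is 9. Deadweight loss is the triangle between the curves from 2 to 42.8889: (1/2)(193 - 9)(42.8889 - 2) = 3761.7778.

3761.78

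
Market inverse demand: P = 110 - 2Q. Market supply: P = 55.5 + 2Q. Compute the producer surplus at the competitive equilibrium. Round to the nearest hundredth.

185.64

Equilibrium: 110 - 2Q = 55.5 + 2Q, so Q* = 13.625 and P* = 82.75.
The supply curve's price intercept is 55.5, so PS = (1/2)(Q*)(P* - 55.5) = (1/2)(13.625)(27.25) = 185.6406.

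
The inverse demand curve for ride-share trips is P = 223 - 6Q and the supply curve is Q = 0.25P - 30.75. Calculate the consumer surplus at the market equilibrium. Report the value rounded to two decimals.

300.00

Rewriting supply in inverse form: P = 123 + 4Q.
Equilibrium: 223 - 6Q = 123 + 4Q, so Q* = 10 and P* = 163.
The demand choke price is 223, so CS = (1/2)(Q*)(223 - P*) = (1/2)(10)(60) = 300.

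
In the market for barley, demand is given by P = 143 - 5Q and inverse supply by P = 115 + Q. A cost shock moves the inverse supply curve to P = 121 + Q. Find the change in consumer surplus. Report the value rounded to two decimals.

Initial equilibrium: Q_0 = 4.6667, P_0 = 119.6667; CS_0 = (1/2)(4.6667)(23.3333) = 54.4444, PS_0 = (1/2)(4.6667)(4.6667) = 10.8889.
New equilibrium: 143 - 5Q = 121 + Q gives Q_1 = 3.6667, P_1 = 124.6667; CS_1 = 33.6111, PS_1 = 6.7222.
Change in consumer surplus = 33.6111 - 54.4444 = -20.8333.

-20.83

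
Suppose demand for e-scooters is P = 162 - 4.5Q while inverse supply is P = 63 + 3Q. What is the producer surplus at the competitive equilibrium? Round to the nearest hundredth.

261.36

Equilibrium: 162 - 4.5Q = 63 + 3Q, so Q* = 13.2 and P* = 102.6.
PS is the area between P* and the supply curve from 0 to Q*: (1/2)(13.2)(39.6) = 261.36.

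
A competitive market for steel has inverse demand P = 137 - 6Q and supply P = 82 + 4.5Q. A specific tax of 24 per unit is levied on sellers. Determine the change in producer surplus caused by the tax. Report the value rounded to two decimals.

-42.12

Without the tax, 137 - 6Q = 82 + 4.5Q so Q* = 5.2381 and P* = 105.5714.
A tax on sellers shifts supply up by 24: 137 - 6Q = 82 + 4.5Q + 24, so Q_t = 2.9524. Buyers pay P_b = 119.2857; sellers receive P_s = P_b - 24 = 95.2857.
PS falls from (1/2)(5.2381)(23.5714) = 61.7347 to (1/2)(2.9524)(13.2857) = 19.6122, a change of -42.1224.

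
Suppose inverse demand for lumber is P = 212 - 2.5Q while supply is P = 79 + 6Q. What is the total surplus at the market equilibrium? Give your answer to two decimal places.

Set 212 - 2.5Q = 79 + 6Q, which gives 133 = 8.5Q, so Q* = 15.6471 and P* = 212 - 2.5(15.6471) = 172.8824.
Total surplus is the full triangle between the curves from 0 to Q*: (1/2)(15.6471)(212 - 79) = 1040.5294.

1040.53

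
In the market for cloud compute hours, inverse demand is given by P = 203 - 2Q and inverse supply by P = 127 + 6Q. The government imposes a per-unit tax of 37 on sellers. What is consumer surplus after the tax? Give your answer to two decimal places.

23.77

Without the tax, 203 - 2Q = 127 + 6Q so Q* = 9.5 and P* = 184.
With the tax, sellers need 37 more per unit: 203 - 2Q = 127 + 6Q + 37, so Q_t = 4.875. Buyers pay P_b = 193.25; sellers receive P_s = P_b - 37 = 156.25.
CS = (1/2)(Q_t)(203 - P_b) = (1/2)(4.875)(9.75) = 23.7656.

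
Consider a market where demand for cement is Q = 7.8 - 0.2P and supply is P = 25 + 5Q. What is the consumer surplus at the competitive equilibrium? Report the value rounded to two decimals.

Rewriting demand in inverse form: P = 39 - 5Q.
Equilibrium: 39 - 5Q = 25 + 5Q, so Q* = 1.4 and P* = 32.
The demand choke price is 39, so CS = (1/2)(Q*)(39 - P*) = (1/2)(1.4)(7) = 4.9.

4.90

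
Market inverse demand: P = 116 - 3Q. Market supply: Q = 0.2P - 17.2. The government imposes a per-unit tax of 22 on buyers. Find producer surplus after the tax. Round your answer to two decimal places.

2.50

Rewriting supply in inverse form: P = 86 + 5Q.
Without the tax, 116 - 3Q = 86 + 5Q so Q* = 3.75 and P* = 104.75.
A tax on buyers shifts demand down by 22: (116 - 22) - 3Q = 86 + 5Q, so Q_t = 1. Buyers pay P_b = 113; sellers receive P_s = P_b - 22 = 91.
PS = (1/2)(Q_t)(P_s - 86) = (1/2)(1)(5) = 2.5.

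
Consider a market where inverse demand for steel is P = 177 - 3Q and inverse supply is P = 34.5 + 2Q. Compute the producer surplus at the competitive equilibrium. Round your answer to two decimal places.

Equilibrium: 177 - 3Q = 34.5 + 2Q, so Q* = 28.5 and P* = 91.5.
Producer surplus is the triangle above supply below P*: (1/2)(28.5)(91.5 - 34.5) = (1/2)(28.5)(57) = 812.25.

812.25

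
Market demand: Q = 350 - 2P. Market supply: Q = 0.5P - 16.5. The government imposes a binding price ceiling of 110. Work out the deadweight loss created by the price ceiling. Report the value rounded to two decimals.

418.61

Rewriting demand in inverse form: P = 175 - 0.5Q.
Rewriting supply in inverse form: P = 33 + 2Q.
Free-market equilibrium: 175 - 0.5Q = 33 + 2Q gives Q* = 56.8, P* = 146.6.
At the ceiling price 110, quantity supplied is (110 - 33)/2 = 38.5; supply is the short side, so Q = 38.5 trades at P = 110.
At Q = 38.5 the demand price is 155.75 and the supply price is 110. Deadweight loss is the triangle between the curves from 38.5 to 56.8: (1/2)(155.75 - 110)(56.8 - 38.5) = 418.6125.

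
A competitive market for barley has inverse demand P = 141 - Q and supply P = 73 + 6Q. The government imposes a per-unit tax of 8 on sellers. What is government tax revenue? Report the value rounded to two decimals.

68.57

Without the tax, 141 - Q = 73 + 6Q so Q* = 9.7143 and P* = 131.2857.
With the tax, sellers need 8 more per unit: 141 - Q = 73 + 6Q + 8, so Q_t = 8.5714. Buyers pay P_b = 132.4286; sellers receive P_s = P_b - 8 = 124.4286.
Tax revenue = t x Q_t = 8 x 8.5714 = 68.5714.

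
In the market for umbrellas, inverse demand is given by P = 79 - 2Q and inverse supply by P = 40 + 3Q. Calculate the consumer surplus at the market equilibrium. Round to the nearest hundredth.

Set 79 - 2Q = 40 + 3Q, which gives 39 = 5Q, so Q* = 7.8 and P* = 79 - 2(7.8) = 63.4.
CS is the area between the demand curve and P* from 0 to Q*: (1/2)(7.8)(15.6) = 60.84.

60.84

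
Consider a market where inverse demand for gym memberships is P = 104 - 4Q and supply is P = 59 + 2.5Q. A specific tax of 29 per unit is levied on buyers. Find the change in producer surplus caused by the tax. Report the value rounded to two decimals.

Pre-tax equilibrium: 104 - 4Q = 59 + 2.5Q gives Q* = 6.9231, P* = 76.3077.
A tax on buyers shifts demand down by 29: (104 - 29) - 4Q = 59 + 2.5Q, so Q_t = 2.4615. Buyers pay P_b = 94.1538; sellers receive P_s = P_b - 29 = 65.1538.
PS falls from (1/2)(6.9231)(17.3077) = 59.9112 to (1/2)(2.4615)(6.1538) = 7.574, a change of -52.3373.

-52.34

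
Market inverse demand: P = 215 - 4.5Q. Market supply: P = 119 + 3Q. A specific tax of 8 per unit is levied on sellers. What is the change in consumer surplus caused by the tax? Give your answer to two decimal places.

-58.88

Without the tax, 215 - 4.5Q = 119 + 3Q so Q* = 12.8 and P* = 157.4.
A tax on sellers shifts supply up by 8: 215 - 4.5Q = 119 + 3Q + 8, so Q_t = 11.7333. Buyers pay P_b = 162.2; sellers receive P_s = P_b - 8 = 154.2.
CS falls from (1/2)(12.8)(57.6) = 368.64 to (1/2)(11.7333)(52.8) = 309.76, a change of -58.88.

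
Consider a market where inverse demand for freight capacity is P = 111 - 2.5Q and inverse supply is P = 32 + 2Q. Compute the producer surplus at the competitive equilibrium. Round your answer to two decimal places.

308.20

Equilibrium: 111 - 2.5Q = 32 + 2Q, so Q* = 17.5556 and P* = 67.1111.
Producer surplus is the triangle above supply below P*: (1/2)(17.5556)(67.1111 - 32) = (1/2)(17.5556)(35.1111) = 308.1975.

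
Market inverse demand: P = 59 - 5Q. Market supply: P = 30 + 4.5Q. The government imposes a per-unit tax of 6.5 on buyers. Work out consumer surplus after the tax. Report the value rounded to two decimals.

14.02

Without the tax, 59 - 5Q = 30 + 4.5Q so Q* = 3.0526 and P* = 43.7368.
With the tax, buyers' net willingness to pay falls by 6.5: (59 - 6.5) - 5Q = 30 + 4.5Q, so Q_t = 2.3684. Buyers pay P_b = 47.1579; sellers receive P_s = P_b - 6.5 = 40.6579.
Consumer surplus is the triangle under demand above P_b: (1/2)(2.3684)(59 - 47.1579) = 14.0235.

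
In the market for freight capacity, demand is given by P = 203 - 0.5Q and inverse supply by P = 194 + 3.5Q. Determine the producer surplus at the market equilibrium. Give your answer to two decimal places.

8.86

Set 203 - 0.5Q = 194 + 3.5Q, which gives 9 = 4Q, so Q* = 2.25 and P* = 203 - 0.5(2.25) = 201.875.
The supply curve's price intercept is 194, so PS = (1/2)(Q*)(P* - 194) = (1/2)(2.25)(7.875) = 8.8594.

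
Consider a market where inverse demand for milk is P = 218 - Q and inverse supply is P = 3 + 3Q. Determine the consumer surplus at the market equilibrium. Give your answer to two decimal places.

1444.53

Equilibrium: 218 - Q = 3 + 3Q, so Q* = 53.75 and P* = 164.25.
Consumer surplus is the triangle under demand above P*: (1/2)(53.75)(218 - 164.25) = (1/2)(53.75)(53.75) = 1444.5312.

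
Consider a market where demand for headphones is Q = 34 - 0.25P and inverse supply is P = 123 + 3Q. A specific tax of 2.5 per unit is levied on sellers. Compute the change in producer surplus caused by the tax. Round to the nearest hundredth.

-1.80

Rewriting demand in inverse form: P = 136 - 4Q.
Pre-tax equilibrium: 136 - 4Q = 123 + 3Q gives Q* = 1.8571, P* = 128.5714.
A tax on sellers shifts supply up by 2.5: 136 - 4Q = 123 + 3Q + 2.5, so Q_t = 1.5. Buyers pay P_b = 130; sellers receive P_s = P_b - 2.5 = 127.5.
PS falls from (1/2)(1.8571)(5.5714) = 5.1735 to (1/2)(1.5)(4.5) = 3.375, a change of -1.7985.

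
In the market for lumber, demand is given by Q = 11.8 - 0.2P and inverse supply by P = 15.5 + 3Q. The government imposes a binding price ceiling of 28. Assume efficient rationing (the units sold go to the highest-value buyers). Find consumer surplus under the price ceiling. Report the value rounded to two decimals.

Rewriting demand in inverse form: P = 59 - 5Q.
Free-market equilibrium: 59 - 5Q = 15.5 + 3Q gives Q* = 5.4375, P* = 31.8125.
At P = 28, sellers supply (28 - 15.5)/3 = 4.1667 while buyers want more, so the quantity traded is 4.1667 at price 28.
The demand price at Q = 4.1667 is 38.1667. CS is the trapezoid between demand and 28 over [0, 4.1667]: (1/2)[(59 - 28) + (38.1667 - 28)](4.1667) = 85.7639.

85.76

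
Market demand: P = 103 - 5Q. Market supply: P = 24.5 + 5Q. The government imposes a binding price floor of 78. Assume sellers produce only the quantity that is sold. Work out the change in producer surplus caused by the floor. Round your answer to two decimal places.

Without the control, 103 - 5Q = 24.5 + 5Q so Q* = 7.85 and P* = 63.75.
At the floor price 78, quantity demanded is (103 - 78)/5 = 5; demand is the short side, so Q = 5 trades at P = 78.
PS goes from (1/2)(7.85)(39.25) = 154.0563 to 205 (computed as (78 - 24.5)(5) - (1/2)(5)(5)^2), a change of 50.9438.

50.94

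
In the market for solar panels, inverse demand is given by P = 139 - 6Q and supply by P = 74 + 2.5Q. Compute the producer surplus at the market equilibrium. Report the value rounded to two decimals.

73.10

Equilibrium: 139 - 6Q = 74 + 2.5Q, so Q* = 7.6471 and P* = 93.1176.
The supply curve's price intercept is 74, so PS = (1/2)(Q*)(P* - 74) = (1/2)(7.6471)(19.1176) = 73.0969.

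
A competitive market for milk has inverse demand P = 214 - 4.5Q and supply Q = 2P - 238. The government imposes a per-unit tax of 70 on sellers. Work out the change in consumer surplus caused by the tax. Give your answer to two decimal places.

-756.00

Rewriting supply in inverse form: P = 119 + 0.5Q.
Pre-tax equilibrium: 214 - 4.5Q = 119 + 0.5Q gives Q* = 19, P* = 128.5.
With the tax, sellers need 70 more per unit: 214 - 4.5Q = 119 + 0.5Q + 70, so Q_t = 5. Buyers pay P_b = 191.5; sellers receive P_s = P_b - 70 = 121.5.
CS falls from (1/2)(19)(85.5) = 812.25 to (1/2)(5)(22.5) = 56.25, a change of -756.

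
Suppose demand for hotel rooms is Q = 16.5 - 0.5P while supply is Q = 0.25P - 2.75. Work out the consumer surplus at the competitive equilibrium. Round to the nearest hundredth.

13.44

Rewriting demand in inverse form: P = 33 - 2Q.
Rewriting supply in inverse form: P = 11 + 4Q.
Equilibrium: 33 - 2Q = 11 + 4Q, so Q* = 3.6667 and P* = 25.6667.
The demand choke price is 33, so CS = (1/2)(Q*)(33 - P*) = (1/2)(3.6667)(7.3333) = 13.4444.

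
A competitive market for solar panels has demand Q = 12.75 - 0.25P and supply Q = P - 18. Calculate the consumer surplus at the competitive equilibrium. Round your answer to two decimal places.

Rewriting demand in inverse form: P = 51 - 4Q.
Rewriting supply in inverse form: P = 18 + Q.
Set 51 - 4Q = 18 + Q, which gives 33 = 5Q, so Q* = 6.6 and P* = 51 - 4(6.6) = 24.6.
CS is the area between the demand curve and P* from 0 to Q*: (1/2)(6.6)(26.4) = 87.12.

87.12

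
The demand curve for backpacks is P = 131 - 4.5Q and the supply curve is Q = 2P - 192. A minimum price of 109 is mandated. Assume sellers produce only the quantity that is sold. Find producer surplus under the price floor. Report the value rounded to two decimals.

57.58

Rewriting supply in inverse form: P = 96 + 0.5Q.
Without the control, 131 - 4.5Q = 96 + 0.5Q so Q* = 7 and P* = 99.5.
At the floor price 109, quantity demanded is (131 - 109)/4.5 = 4.8889; demand is the short side, so Q = 4.8889 trades at P = 109.
The supply price at Q = 4.8889 is 98.4444. PS is the trapezoid between 109 and supply over [0, 4.8889]: (1/2)[(109 - 96) + (109 - 98.4444)](4.8889) = 57.5802.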